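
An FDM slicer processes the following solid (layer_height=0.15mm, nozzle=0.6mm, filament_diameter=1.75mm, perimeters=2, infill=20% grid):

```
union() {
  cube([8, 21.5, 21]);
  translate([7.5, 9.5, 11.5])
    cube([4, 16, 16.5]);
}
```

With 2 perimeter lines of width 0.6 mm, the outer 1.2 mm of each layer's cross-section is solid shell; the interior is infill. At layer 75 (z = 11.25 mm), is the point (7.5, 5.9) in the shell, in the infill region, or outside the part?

shell

At z = 11.25 mm: the cube (footprint 8×21.5) is included at this height; the cube at (7.5, 9.5) does not reach this height (z outside [11.5, 28]); Taking the union: only the 8×21.5 cube is present, so the union is just that shape — 1 connected region. Overall, the cross-section is a single solid region. The nearest boundary edge runs (8.00, 0.00)→(8.00, 21.50); distance from the point to it = 0.50 mm. The point is inside the cross-section, 0.50 mm from the nearest boundary — within the 1.2 mm shell band (2 × 0.6).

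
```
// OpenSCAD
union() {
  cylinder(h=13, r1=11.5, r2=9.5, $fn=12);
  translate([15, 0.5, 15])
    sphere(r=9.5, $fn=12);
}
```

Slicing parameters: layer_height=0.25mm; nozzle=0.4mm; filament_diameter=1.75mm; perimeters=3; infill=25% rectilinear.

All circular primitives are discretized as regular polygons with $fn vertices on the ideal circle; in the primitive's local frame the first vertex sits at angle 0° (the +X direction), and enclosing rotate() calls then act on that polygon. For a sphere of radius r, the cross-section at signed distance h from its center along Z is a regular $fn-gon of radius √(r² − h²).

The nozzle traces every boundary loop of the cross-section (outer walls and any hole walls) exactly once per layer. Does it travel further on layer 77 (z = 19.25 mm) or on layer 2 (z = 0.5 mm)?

layer 2 (z = 0.5 mm)

Layer 77 (z = 19.25): the cone is not intersected at this z (z outside [0, 13]); the r=9.5 sphere at (15, 0.5) contributes a regular 12-gon of circumradius √(9.5²−4.25²) = 8.496 (perimeter = 2·12·8.496·sin(180°/12) = 52.78 mm); Combining (union): only the r=9.5 sphere at (15, 0.5) is present, so the union is just that shape — boundary = 52.78 mm. So its perimeter = 52.78 mm. Layer 2 (z = 0.5): the cone contributes a regular 12-gon of circumradius 11.423 (interpolated between r1=11.5 and r2=9.5 at t=0.038) (perimeter = 2·12·11.423·sin(180°/12) = 70.96 mm); the sphere at (15, 0.5) is not intersected at this z (|z−center|=14.500 > r=9.5); Combining (union): only the cone is present, so the union is just that shape — boundary = 70.96 mm. So its perimeter = 70.96 mm. Layer 2 is larger (70.96 vs 52.78 mm).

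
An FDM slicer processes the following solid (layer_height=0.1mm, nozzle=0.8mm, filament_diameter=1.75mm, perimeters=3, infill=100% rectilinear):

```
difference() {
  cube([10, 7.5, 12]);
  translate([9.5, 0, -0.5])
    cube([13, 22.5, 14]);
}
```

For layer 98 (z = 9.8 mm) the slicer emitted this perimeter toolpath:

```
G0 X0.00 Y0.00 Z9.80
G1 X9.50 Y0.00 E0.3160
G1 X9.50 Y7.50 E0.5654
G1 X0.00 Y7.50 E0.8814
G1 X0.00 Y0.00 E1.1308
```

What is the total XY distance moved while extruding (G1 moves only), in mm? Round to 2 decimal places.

34.00 mm

Sum the Euclidean lengths of each G1 segment: total = 34.00 mm.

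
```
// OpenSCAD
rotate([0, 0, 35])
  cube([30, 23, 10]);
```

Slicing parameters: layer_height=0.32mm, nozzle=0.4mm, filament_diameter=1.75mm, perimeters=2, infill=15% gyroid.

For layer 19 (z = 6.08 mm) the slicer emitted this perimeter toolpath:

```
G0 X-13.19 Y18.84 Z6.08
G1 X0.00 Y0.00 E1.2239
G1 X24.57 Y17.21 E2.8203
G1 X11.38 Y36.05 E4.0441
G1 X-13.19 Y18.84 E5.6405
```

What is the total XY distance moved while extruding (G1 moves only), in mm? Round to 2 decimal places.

105.99 mm

Sum the Euclidean lengths of each G1 segment: total = 105.99 mm.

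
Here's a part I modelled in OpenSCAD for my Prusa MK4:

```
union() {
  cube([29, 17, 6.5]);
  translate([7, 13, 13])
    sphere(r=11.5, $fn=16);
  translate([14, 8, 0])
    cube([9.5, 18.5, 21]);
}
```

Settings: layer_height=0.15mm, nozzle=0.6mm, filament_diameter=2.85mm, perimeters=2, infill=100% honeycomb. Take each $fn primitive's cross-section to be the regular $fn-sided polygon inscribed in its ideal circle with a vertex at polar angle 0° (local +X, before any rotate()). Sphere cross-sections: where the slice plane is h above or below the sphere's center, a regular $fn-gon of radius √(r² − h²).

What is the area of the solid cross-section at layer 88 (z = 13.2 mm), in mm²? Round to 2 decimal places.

At z = 13.2 mm: the cube does not reach this height (z outside [0, 6.5]); the sphere at (7, 13): section is a regular 16-gon, circumradius = √(r²−h²) = √(11.5²−0.2²) = 11.498 (area = (16/2)·11.498²·sin(360°/16) = 404.76 mm²); the cube at (14, 8) is present — its section is the full 9.5×18.5 rectangle (area 175.75 mm²); Merging all regions: the regions partially overlap — summed areas 580.51 mm² minus the doubly-counted overlap 47.08 mm² gives 533.43 mm² — area = 533.43 mm². Overall, the cross-section is a single solid region. Net area = 533.43 mm².

533.43 mm²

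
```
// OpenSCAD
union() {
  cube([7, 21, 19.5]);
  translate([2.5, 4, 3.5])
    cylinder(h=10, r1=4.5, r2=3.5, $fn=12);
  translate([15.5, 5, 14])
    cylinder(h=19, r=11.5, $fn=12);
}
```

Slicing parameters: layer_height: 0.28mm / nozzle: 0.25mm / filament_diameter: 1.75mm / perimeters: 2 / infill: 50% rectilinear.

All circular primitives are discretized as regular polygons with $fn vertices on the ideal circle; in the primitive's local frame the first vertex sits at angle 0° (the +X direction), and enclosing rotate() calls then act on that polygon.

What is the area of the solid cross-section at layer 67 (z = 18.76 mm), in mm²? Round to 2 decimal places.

At z = 18.76 mm: the 7×21 cube contributes its full rectangle (area 147.00 mm²); the cone at (2.5, 4) is absent (z outside [3.5, 13.5]); the r=11.5 cylinder at (15.5, 5) gives a regular 12-gon of circumradius 11.5 (constant along its height) (area = (12/2)·11.500²·sin(360°/12) = 396.75 mm²); Merging all regions: the regions partially overlap — summed areas 543.75 mm² minus the doubly-counted overlap 25.54 mm² gives 518.21 mm² — area = 518.21 mm². Overall, the cross-section is a single solid region. Net area = 518.21 mm².

518.21 mm²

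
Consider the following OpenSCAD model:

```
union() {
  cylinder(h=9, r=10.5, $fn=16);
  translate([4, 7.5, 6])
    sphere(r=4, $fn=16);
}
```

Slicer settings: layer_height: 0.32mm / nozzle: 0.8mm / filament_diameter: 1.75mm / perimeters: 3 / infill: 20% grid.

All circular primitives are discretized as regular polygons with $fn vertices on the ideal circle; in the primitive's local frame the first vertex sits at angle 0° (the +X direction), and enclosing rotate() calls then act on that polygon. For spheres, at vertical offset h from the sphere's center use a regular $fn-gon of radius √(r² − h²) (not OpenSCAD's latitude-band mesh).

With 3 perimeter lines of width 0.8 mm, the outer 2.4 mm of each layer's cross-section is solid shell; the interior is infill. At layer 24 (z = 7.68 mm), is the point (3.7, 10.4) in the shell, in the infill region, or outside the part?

At z = 7.68 mm: the r=10.5 cylinder contributes a regular 16-gon of circumradius 10.5; the r=4 sphere at (4, 7.5) slices to a regular 16-gon of circumradius 3.630 (√(r²−h²) with h=1.68 from center); Taking the union: the regions partially overlap (shared area 31.84 mm²), so overlapping operands fuse into one piece — 1 connected region. Overall, the cross-section is a single solid region. The nearest boundary edge runs (2.61, 10.85)→(4.00, 11.13); distance from the point to it = 0.66 mm. The point is inside the cross-section, 0.66 mm from the nearest boundary — within the 2.4 mm shell band (3 × 0.8).

shell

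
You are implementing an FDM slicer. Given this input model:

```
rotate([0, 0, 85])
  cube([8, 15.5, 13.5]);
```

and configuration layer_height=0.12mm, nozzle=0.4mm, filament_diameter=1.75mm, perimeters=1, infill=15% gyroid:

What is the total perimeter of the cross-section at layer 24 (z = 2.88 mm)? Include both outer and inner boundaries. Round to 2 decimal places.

At z = 2.88 mm: the cube is present — its section is the full 8×15.5 rectangle (perimeter 47.00 mm); (whole slice rotated 85° about Z — lengths, areas and connectivity unchanged). Overall, the cross-section is a single solid region. Total boundary length (outer) = 47.00 mm.

47.00 mm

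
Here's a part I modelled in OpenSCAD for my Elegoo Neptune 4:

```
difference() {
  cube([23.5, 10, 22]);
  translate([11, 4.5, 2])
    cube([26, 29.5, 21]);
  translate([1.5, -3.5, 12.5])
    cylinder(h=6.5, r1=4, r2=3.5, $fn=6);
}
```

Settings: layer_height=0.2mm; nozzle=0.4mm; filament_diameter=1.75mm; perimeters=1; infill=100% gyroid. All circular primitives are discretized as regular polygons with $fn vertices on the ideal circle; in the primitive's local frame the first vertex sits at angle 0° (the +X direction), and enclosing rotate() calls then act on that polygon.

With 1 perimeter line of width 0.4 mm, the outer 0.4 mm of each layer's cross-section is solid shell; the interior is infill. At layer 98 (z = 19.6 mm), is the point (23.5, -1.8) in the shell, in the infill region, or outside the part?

outside

At z = 19.6 mm: the cube (footprint 23.5×10) is included at this height; the cube at (11, 4.5) (footprint 26×29.5) is included at this height; the cone at (1.5, -3.5) is absent (z outside [12.5, 19]); After the difference (first − rest): starting from the 23.5×10 cube, the 26×29.5 cube at (11, 4.5) partially overlaps it — only the 68.75 mm² overlap (of its 767.00 mm²) is removed, clipping the outline — 1 connected region. Overall, the cross-section is a single solid region. The nearest boundary edge runs (23.50, 0.00)→(0.00, 0.00); distance from the point to it = 1.80 mm. The point is not inside any of the regions above, so it lies outside the cross-section (1.80 mm from the nearest boundary).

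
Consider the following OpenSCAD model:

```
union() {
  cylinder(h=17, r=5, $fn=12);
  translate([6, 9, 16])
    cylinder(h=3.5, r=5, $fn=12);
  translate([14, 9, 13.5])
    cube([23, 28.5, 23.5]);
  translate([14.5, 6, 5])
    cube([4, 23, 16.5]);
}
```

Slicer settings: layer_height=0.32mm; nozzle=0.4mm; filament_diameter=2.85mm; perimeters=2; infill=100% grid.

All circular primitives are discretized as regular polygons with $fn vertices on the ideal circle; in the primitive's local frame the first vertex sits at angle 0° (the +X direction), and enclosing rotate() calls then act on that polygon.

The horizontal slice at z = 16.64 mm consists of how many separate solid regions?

At z = 16.64 mm: the r=5 cylinder contributes a regular 12-gon of circumradius 5; the r=5 cylinder at (6, 9) contributes a regular 12-gon of circumradius 5; the cube at (14, 9) is present — its section is the full 23×28.5 rectangle; the 4×23 cube at (14.5, 6) contributes its full rectangle; Merging all regions: the regions partially overlap (shared area 80.00 mm²), so overlapping operands fuse into one piece — 3 connected regions. The result has 3 disconnected regions.

3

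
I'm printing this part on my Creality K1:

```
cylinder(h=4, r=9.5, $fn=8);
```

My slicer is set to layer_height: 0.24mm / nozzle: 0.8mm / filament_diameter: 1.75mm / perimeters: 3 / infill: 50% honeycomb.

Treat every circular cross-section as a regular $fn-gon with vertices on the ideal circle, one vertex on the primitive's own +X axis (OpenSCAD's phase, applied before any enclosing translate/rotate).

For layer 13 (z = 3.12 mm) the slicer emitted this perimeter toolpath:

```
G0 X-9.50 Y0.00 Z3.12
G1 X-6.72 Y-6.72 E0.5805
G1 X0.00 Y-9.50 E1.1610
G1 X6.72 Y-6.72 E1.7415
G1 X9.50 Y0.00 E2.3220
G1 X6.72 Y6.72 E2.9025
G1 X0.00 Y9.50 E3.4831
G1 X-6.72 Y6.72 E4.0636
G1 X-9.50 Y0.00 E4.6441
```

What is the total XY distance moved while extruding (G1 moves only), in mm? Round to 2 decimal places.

58.18 mm

Sum the Euclidean lengths of each G1 segment: total = 58.18 mm.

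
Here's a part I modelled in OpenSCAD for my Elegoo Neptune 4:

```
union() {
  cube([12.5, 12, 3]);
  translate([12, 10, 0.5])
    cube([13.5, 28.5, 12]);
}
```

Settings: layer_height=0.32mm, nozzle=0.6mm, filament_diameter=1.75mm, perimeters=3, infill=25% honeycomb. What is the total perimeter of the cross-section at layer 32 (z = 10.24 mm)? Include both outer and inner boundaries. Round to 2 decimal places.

84.00 mm

At z = 10.24 mm: the cube is absent (z outside [0, 3]); the 13.5×28.5 cube at (12, 10) contributes its full rectangle (perimeter 84.00 mm); Merging all regions: only the 13.5×28.5 cube at (12, 10) is present, so the union is just that shape — boundary = 84.00 mm. Overall, the cross-section is a single solid region. Total boundary length (outer) = 84.00 mm.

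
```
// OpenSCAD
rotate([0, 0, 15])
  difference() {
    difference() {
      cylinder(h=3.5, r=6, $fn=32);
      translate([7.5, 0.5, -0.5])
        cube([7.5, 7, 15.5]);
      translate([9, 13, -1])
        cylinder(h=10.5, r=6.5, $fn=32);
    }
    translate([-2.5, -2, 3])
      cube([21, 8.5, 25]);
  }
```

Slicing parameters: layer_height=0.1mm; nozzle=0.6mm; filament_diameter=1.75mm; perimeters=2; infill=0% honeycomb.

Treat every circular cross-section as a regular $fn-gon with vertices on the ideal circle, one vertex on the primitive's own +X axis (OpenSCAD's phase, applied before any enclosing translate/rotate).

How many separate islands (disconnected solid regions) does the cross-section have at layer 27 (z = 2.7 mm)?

At z = 2.7 mm: the r=6 cylinder contributes a regular 32-gon of circumradius 6; the cube at (7.5, 0.5) is present — its section is the full 7.5×7 rectangle; the r=6.5 cylinder at (9, 13) contributes a regular 32-gon of circumradius 6.5; After the difference (first − rest): starting from the r=6 cylinder, the 7.5×7 cube at (7.5, 0.5) misses the remaining region (no effect); the r=6.5 cylinder at (9, 13) misses the remaining region (no effect) — 1 connected region; the cube at (-2.5, -2) does not reach this height (z outside [3, 28]); Taking the first minus the rest: none of the subtracted shapes is present at this height, so that combined region is unchanged — 1 connected region; (whole slice rotated 15° about Z — lengths, areas and connectivity unchanged). Overall, the cross-section is a single solid region. Island count = 1.

1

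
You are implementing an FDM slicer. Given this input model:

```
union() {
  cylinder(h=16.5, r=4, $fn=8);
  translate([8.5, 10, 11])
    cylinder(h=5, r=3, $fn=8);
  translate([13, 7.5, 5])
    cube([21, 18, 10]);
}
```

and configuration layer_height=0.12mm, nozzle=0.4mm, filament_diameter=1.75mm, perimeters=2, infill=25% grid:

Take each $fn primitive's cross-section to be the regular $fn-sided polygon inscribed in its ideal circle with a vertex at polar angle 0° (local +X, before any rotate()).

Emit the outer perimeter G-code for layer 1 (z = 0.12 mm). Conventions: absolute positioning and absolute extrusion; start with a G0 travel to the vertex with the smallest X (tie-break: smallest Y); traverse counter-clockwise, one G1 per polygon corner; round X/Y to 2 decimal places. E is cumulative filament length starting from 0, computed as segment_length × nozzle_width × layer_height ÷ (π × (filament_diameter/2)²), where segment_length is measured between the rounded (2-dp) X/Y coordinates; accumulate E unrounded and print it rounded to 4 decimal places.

G0 X-4.00 Y0.00 Z0.12
G1 X-2.83 Y-2.83 E0.0611
G1 X0.00 Y-4.00 E0.1222
G1 X2.83 Y-2.83 E0.1833
G1 X4.00 Y0.00 E0.2444
G1 X2.83 Y2.83 E0.3056
G1 X0.00 Y4.00 E0.3667
G1 X-2.83 Y2.83 E0.4278
G1 X-4.00 Y0.00 E0.4889

At z = 0.12 mm: the r=4 cylinder contributes a regular 8-gon of circumradius 4; the cylinder at (8.5, 10) does not reach this height (z outside [11, 16]); the cube at (13, 7.5) is not intersected at this z (z outside [5, 15]); Taking the union: only the r=4 cylinder is present, so the union is just that shape — 1 connected region. The outline is a single polygon with 8 vertices. Extrusion per mm of travel: 0.4 × 0.12 / (π × 0.875²) = 0.019956. Accumulating E over each segment gives final E = 0.4889.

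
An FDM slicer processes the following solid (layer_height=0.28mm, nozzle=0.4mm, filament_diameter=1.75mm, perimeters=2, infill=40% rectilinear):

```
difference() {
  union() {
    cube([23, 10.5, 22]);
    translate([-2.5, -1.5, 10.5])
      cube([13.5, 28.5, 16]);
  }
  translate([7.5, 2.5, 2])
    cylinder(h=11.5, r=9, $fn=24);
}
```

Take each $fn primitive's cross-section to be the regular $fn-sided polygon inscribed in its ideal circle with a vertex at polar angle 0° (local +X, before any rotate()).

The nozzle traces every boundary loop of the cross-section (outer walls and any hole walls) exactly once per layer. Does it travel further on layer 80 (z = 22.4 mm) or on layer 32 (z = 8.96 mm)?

Layer 80 (z = 22.4): the cube is absent (z outside [0, 22]); the cube at (-2.5, -1.5) (footprint 13.5×28.5) is included at this height (perimeter 84.00 mm); Merging all regions: only the 13.5×28.5 cube at (-2.5, -1.5) is present, so the union is just that shape — boundary = 84.00 mm; the cylinder at (7.5, 2.5) does not reach this height (z outside [2, 13.5]); Subtracting the remaining from the first: none of the subtracted shapes is present at this height, so the result so far is unchanged — boundary = 84.00 mm. So its perimeter = 84.00 mm. Layer 32 (z = 8.96): the 23×10.5 cube contributes its full rectangle (perimeter 67.00 mm); the cube at (-2.5, -1.5) is not intersected at this z (z outside [10.5, 26.5]); Merging all regions: only the 23×10.5 cube is present, so the union is just that shape — boundary = 67.00 mm; the r=9 cylinder at (7.5, 2.5) gives a regular 24-gon of circumradius 9 (constant along its height) (perimeter = 2·24·9.000·sin(180°/24) = 56.39 mm); After the difference (first − rest): starting from the result so far, the r=9 cylinder at (7.5, 2.5) partially overlaps it — only the 156.71 mm² overlap (of its 251.57 mm²) is removed, clipping the outline — boundary = 52.71 mm. So its perimeter = 52.71 mm. Layer 80 is larger (84.00 vs 52.71 mm).

layer 80 (z = 22.4 mm)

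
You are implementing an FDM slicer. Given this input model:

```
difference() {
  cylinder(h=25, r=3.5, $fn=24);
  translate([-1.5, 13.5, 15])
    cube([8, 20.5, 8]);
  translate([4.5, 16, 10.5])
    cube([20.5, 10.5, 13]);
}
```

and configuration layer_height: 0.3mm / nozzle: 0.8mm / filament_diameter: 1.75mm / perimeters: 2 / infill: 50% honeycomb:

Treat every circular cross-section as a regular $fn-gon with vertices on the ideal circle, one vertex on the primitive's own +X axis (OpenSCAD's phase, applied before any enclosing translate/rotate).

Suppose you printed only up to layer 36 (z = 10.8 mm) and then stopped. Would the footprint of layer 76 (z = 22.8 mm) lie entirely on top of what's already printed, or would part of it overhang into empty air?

entirely on top

Compare the two slices. At z = 10.8: the r=3.5 cylinder contributes a regular 24-gon of circumradius 3.5 (area = (24/2)·3.500²·sin(360°/24) = 38.05 mm²); the cube at (-1.5, 13.5) is not intersected at this z (z outside [15, 23]); the cube at (4.5, 16) is present — its section is the full 20.5×10.5 rectangle (area 215.25 mm²); Taking the first minus the rest: starting from the r=3.5 cylinder (38.05 mm²), the 20.5×10.5 cube at (4.5, 16) misses the remaining region (no effect) — area = 38.05 mm². At z = 22.8: the r=3.5 cylinder contributes a regular 24-gon of circumradius 3.5 (area = (24/2)·3.500²·sin(360°/24) = 38.05 mm²); the 8×20.5 cube at (-1.5, 13.5) contributes its full rectangle (area 164.00 mm²); the 20.5×10.5 cube at (4.5, 16) contributes its full rectangle (area 215.25 mm²); Taking the first minus the rest: starting from the r=3.5 cylinder (38.05 mm²), the 8×20.5 cube at (-1.5, 13.5) misses the remaining region (no effect); the 20.5×10.5 cube at (4.5, 16) misses the remaining region (no effect) — area = 38.05 mm². Checking containment: the cross-section at z = 22.8 is a subset of the cross-section at z = 10.8.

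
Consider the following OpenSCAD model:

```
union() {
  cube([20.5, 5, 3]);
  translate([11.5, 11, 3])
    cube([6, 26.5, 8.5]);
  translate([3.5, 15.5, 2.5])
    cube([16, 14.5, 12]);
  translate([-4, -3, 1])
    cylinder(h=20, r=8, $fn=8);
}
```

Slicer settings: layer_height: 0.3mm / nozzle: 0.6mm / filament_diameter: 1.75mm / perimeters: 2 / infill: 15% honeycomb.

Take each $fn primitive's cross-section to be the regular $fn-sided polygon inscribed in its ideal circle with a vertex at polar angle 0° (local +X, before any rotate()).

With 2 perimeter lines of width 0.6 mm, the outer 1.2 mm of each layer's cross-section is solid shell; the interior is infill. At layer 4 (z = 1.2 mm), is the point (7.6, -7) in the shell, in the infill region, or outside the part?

At z = 1.2 mm: the cube (footprint 20.5×5) is included at this height; the cube at (11.5, 11) is not intersected at this z (z outside [3, 11.5]); the cube at (3.5, 15.5) is not intersected at this z (z outside [2.5, 14.5]); the r=8 cylinder at (-4, -3) gives a regular 8-gon of circumradius 8 (constant along its height); Taking the union: the regions partially overlap (shared area 6.43 mm²), so overlapping operands fuse into one piece — 1 connected region. Overall, the cross-section is a single solid region. The nearest boundary edge runs (4.00, -3.00)→(1.66, -8.66); distance from the point to it = 4.86 mm. The point is not inside any of the regions above, so it lies outside the cross-section (4.86 mm from the nearest boundary).

outside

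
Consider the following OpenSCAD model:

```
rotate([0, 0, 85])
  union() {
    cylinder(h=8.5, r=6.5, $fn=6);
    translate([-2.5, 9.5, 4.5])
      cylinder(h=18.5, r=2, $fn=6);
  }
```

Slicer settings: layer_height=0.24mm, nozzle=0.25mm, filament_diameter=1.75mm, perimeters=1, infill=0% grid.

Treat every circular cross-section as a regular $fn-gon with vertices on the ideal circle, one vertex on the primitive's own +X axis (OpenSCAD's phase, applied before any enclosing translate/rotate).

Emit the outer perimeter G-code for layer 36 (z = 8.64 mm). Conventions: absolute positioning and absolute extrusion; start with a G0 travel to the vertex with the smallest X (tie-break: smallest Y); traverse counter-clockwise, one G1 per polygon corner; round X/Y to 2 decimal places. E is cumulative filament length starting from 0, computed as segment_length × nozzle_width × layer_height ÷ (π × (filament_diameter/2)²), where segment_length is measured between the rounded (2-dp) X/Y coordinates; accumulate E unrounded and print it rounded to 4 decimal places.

G0 X-11.49 Y-2.51 Z8.64
G1 X-9.86 Y-3.65 E0.0496
G1 X-8.04 Y-2.81 E0.0996
G1 X-7.87 Y-0.82 E0.1494
G1 X-9.51 Y0.33 E0.1994
G1 X-11.32 Y-0.52 E0.2493
G1 X-11.49 Y-2.51 E0.2991

At z = 8.64 mm: the cylinder is absent (z outside [0, 8.5]); the r=2 cylinder at (-2.5, 9.5) contributes a regular 6-gon of circumradius 2; Merging all regions: only the r=2 cylinder at (-2.5, 9.5) is present, so the union is just that shape — 1 connected region; (whole slice rotated 85° about Z — lengths, areas and connectivity unchanged). The outline is a single polygon with 6 vertices. Extrusion per mm of travel: 0.25 × 0.24 / (π × 0.875²) = 0.024945. Accumulating E over each segment gives final E = 0.2991.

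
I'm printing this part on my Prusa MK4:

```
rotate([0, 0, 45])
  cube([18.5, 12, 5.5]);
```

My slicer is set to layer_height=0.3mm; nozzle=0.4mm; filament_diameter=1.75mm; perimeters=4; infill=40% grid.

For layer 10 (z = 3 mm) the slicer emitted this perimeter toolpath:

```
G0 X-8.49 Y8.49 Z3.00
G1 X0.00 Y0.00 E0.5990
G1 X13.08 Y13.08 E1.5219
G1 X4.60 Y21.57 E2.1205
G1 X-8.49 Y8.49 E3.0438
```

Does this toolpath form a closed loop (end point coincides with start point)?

Start point (G0): (-8.49, 8.49). End point (last G1): the path returns to the start — closed.

yes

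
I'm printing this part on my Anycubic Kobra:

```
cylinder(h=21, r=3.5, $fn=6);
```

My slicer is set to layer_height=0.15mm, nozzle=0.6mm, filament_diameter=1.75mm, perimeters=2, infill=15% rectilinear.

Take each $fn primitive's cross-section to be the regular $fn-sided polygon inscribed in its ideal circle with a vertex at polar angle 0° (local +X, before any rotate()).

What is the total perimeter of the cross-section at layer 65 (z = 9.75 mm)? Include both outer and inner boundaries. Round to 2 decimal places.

21.00 mm

At z = 9.75 mm: the cylinder: section is a regular 6-gon, circumradius r=3.5 (perimeter = 2·6·3.500·sin(180°/6) = 21.00 mm). Overall, the cross-section is a single solid region. Total boundary length (outer) = 21.00 mm.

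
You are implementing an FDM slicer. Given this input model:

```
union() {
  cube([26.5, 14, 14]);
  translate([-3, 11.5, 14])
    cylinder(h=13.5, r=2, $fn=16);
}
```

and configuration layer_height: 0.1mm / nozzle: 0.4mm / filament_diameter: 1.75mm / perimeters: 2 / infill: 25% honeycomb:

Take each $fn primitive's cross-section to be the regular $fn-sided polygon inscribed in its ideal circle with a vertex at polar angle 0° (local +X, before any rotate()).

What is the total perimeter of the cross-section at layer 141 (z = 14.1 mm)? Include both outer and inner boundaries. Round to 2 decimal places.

At z = 14.1 mm: the cube is absent (z outside [0, 14]); the cylinder at (-3, 11.5): section is a regular 16-gon, circumradius r=2 (perimeter = 2·16·2.000·sin(180°/16) = 12.49 mm); Combining (union): only the r=2 cylinder at (-3, 11.5) is present, so the union is just that shape — boundary = 12.49 mm. Overall, the cross-section is a single solid region. Total boundary length (outer) = 12.49 mm.

12.49 mm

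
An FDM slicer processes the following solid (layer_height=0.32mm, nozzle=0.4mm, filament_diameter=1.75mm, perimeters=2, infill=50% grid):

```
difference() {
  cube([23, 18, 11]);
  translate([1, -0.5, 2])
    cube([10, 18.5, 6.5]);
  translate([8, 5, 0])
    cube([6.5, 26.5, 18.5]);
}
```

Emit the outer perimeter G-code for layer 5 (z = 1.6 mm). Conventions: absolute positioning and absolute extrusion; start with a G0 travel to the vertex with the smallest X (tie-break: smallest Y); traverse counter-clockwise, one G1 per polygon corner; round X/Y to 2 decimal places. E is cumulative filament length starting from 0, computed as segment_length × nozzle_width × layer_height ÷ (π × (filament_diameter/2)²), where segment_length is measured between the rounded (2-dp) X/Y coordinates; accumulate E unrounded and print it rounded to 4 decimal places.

At z = 1.6 mm: the cube is present — its section is the full 23×18 rectangle; the cube at (1, -0.5) is not intersected at this z (z outside [2, 8.5]); the 6.5×26.5 cube at (8, 5) contributes its full rectangle; After the difference (first − rest): starting from the 23×18 cube, the 6.5×26.5 cube at (8, 5) partially overlaps it — only the 84.50 mm² overlap (of its 172.25 mm²) is removed, clipping the outline — 1 connected region. The outline is a single polygon with 8 vertices. Extrusion per mm of travel: 0.4 × 0.32 / (π × 0.875²) = 0.053216. Accumulating E over each segment gives final E = 5.7474.

G0 X0.00 Y0.00 Z1.60
G1 X23.00 Y0.00 E1.2240
G1 X23.00 Y18.00 E2.1819
G1 X14.50 Y18.00 E2.6342
G1 X14.50 Y5.00 E3.3260
G1 X8.00 Y5.00 E3.6719
G1 X8.00 Y18.00 E4.3637
G1 X0.00 Y18.00 E4.7895
G1 X0.00 Y0.00 E5.7474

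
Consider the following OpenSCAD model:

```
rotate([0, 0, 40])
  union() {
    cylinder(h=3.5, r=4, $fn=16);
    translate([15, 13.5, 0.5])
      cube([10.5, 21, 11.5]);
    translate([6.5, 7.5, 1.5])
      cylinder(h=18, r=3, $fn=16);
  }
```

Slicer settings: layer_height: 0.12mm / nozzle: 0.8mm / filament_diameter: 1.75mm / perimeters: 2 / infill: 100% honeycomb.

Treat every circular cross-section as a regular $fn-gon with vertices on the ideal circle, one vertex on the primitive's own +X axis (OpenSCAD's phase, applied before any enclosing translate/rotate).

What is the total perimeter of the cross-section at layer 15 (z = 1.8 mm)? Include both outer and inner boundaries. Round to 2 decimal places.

106.70 mm

At z = 1.8 mm: the r=4 cylinder contributes a regular 16-gon of circumradius 4 (perimeter = 2·16·4.000·sin(180°/16) = 24.97 mm); the cube at (15, 13.5) is present — its section is the full 10.5×21 rectangle (perimeter 63.00 mm); the r=3 cylinder at (6.5, 7.5) contributes a regular 16-gon of circumradius 3 (perimeter = 2·16·3.000·sin(180°/16) = 18.73 mm); Taking the union: the 3 present regions are separate (no shared area or edge), so areas and boundary lengths simply add and each stays a separate island — boundary = 106.70 mm; (whole slice rotated 40° about Z — lengths, areas and connectivity unchanged). Overall, the cross-section has 3 separate islands. Total boundary length (outer) = 106.70 mm.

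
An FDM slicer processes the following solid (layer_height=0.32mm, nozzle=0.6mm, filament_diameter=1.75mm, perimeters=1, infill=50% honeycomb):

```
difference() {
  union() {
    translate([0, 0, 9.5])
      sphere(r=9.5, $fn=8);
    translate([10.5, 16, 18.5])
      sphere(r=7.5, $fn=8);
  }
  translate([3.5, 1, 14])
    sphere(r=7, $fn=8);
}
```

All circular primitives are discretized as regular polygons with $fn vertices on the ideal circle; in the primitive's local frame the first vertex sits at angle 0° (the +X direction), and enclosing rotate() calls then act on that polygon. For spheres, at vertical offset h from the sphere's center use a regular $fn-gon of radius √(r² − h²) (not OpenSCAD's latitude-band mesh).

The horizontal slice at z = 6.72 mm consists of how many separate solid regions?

At z = 6.72 mm: the sphere: section is a regular 8-gon, circumradius = √(r²−h²) = √(9.5²−2.78²) = 9.084; the sphere at (10.5, 16) is not intersected at this z (|z−center|=11.780 > r=7.5); Combining (union): only the r=9.5 sphere is present, so the union is just that shape — 1 connected region; the sphere at (3.5, 1) does not reach this height (|z−center|=7.280 > r=7); Taking the first minus the rest: none of the subtracted shapes is present at this height, so the result so far is unchanged — 1 connected region. The result has 1 disconnected region.

1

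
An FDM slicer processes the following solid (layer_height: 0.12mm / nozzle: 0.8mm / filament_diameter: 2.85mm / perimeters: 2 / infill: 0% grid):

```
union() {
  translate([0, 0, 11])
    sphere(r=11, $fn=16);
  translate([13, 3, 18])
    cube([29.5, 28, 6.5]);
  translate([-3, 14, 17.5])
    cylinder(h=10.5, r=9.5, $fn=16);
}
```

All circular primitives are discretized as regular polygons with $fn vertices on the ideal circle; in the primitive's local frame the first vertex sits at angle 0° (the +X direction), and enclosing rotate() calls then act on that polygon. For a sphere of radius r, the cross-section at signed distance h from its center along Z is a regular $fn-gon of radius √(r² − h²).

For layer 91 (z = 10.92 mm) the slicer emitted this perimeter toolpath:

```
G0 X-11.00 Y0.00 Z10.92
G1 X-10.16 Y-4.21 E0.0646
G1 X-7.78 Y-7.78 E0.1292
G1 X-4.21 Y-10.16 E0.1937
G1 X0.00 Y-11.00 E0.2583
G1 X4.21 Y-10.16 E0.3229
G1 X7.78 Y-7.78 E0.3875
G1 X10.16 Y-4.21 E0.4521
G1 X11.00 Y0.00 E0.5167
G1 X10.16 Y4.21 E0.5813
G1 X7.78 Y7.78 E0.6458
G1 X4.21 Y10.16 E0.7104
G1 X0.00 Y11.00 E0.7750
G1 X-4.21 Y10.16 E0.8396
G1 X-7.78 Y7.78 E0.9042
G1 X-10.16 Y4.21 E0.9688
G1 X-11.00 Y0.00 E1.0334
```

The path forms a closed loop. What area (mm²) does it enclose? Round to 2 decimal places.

Apply the shoelace formula to the sequence of (X, Y) vertices; enclosed area = 370.40 mm².

370.40 mm²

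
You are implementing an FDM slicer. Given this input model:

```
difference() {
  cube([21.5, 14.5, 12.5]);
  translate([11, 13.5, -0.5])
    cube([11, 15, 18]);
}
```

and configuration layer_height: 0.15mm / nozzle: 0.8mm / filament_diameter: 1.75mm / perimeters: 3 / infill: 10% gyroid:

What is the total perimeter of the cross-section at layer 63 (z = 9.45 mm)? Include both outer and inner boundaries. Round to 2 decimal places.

At z = 9.45 mm: the cube is present — its section is the full 21.5×14.5 rectangle (perimeter 72.00 mm); the 11×15 cube at (11, 13.5) contributes its full rectangle (perimeter 52.00 mm); After the difference (first − rest): starting from the 21.5×14.5 cube, the 11×15 cube at (11, 13.5) partially overlaps it — only the 10.50 mm² overlap (of its 165.00 mm²) is removed, clipping the outline — boundary = 72.00 mm. Overall, the cross-section is a single solid region. Total boundary length (outer) = 72.00 mm.

72.00 mm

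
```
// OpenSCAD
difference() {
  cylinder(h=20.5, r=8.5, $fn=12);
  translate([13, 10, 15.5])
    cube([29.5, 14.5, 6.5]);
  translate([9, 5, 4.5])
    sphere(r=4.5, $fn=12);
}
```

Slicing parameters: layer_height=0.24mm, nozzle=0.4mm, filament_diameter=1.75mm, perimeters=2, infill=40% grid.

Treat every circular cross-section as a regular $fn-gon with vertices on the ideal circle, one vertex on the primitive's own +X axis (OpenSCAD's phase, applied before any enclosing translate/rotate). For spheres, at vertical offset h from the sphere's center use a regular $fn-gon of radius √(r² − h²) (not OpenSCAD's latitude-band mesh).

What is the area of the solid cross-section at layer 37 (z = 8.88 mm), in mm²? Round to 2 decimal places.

216.75 mm²

At z = 8.88 mm: the cylinder: section is a regular 12-gon, circumradius r=8.5 (area = (12/2)·8.500²·sin(360°/12) = 216.75 mm²); the cube at (13, 10) is absent (z outside [15.5, 22]); the sphere at (9, 5): section is a regular 12-gon, circumradius = √(r²−h²) = √(4.5²−4.38²) = 1.032 (area = (12/2)·1.032²·sin(360°/12) = 3.20 mm²); Subtracting the remaining from the first: starting from the r=8.5 cylinder (216.75 mm²), the r=4.5 sphere at (9, 5) misses the remaining region (no effect) — area = 216.75 mm². Overall, the cross-section is a single solid region. Net area = 216.75 mm².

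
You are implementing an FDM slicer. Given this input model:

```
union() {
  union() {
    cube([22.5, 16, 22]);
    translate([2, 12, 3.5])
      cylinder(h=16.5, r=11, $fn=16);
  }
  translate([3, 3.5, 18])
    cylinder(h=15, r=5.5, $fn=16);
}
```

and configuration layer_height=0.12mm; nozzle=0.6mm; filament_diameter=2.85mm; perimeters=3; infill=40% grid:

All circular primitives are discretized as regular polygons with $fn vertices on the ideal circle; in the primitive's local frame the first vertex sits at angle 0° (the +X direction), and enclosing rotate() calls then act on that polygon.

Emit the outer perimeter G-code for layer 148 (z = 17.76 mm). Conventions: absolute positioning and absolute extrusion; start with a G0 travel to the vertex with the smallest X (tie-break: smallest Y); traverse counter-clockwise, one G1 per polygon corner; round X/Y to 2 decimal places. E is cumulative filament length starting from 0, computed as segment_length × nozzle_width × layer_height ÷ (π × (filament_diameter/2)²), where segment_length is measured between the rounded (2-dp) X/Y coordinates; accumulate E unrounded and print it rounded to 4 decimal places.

G0 X-9.00 Y12.00 Z17.76
G1 X-8.16 Y7.79 E0.0485
G1 X-5.78 Y4.22 E0.0969
G1 X-2.21 Y1.84 E0.1453
G1 X0.00 Y1.40 E0.1707
G1 X0.00 Y0.00 E0.1865
G1 X22.50 Y0.00 E0.4405
G1 X22.50 Y16.00 E0.6211
G1 X12.20 Y16.00 E0.7373
G1 X12.16 Y16.21 E0.7397
G1 X9.78 Y19.78 E0.7881
G1 X6.21 Y22.16 E0.8366
G1 X2.00 Y23.00 E0.8850
G1 X-2.21 Y22.16 E0.9335
G1 X-5.78 Y19.78 E0.9819
G1 X-8.16 Y16.21 E1.0303
G1 X-9.00 Y12.00 E1.0788

At z = 17.76 mm: the 22.5×16 cube contributes its full rectangle; the cylinder at (2, 12): section is a regular 16-gon, circumradius r=11; Merging all regions: the regions partially overlap (shared area 164.62 mm²), so overlapping operands fuse into one piece — 1 connected region; the cylinder at (3, 3.5) is absent (z outside [18, 33]); Combining (union): only that combined region is present, so the union is just that shape — 1 connected region. The outline is a single polygon with 16 vertices. Extrusion per mm of travel: 0.6 × 0.12 / (π × 1.425²) = 0.011286. Accumulating E over each segment gives final E = 1.0788.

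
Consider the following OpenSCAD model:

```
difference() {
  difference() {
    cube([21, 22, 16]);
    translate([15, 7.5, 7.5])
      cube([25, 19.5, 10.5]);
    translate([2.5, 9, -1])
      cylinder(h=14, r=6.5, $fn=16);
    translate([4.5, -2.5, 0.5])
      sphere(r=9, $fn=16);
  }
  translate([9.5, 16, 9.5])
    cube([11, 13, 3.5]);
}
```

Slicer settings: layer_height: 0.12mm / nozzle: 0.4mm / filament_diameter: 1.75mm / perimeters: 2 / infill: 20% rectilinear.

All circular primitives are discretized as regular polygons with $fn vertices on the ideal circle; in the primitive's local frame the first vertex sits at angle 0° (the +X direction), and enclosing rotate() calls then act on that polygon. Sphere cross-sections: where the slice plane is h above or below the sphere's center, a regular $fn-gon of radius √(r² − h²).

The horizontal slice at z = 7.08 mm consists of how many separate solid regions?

2

At z = 7.08 mm: the cube is present — its section is the full 21×22 rectangle; the cube at (15, 7.5) is absent (z outside [7.5, 18]); the cylinder at (2.5, 9): section is a regular 16-gon, circumradius r=6.5; the r=9 sphere at (4.5, -2.5) contributes a regular 16-gon of circumradius √(9²−6.58²) = 6.140; Taking the first minus the rest: starting from the 21×22 cube, the r=6.5 cylinder at (2.5, 9) partially overlaps it — only the 95.93 mm² overlap (of its 129.35 mm²) is removed, clipping the outline; the r=9 sphere at (4.5, -2.5) partially overlaps it — only the 24.99 mm² overlap (of its 115.43 mm²) is removed, clipping the outline — 2 connected regions; the cube at (9.5, 16) is not intersected at this z (z outside [9.5, 13]); Taking the first minus the rest: none of the subtracted shapes is present at this height, so that combined region is unchanged — 2 connected regions. The result has 2 disconnected regions.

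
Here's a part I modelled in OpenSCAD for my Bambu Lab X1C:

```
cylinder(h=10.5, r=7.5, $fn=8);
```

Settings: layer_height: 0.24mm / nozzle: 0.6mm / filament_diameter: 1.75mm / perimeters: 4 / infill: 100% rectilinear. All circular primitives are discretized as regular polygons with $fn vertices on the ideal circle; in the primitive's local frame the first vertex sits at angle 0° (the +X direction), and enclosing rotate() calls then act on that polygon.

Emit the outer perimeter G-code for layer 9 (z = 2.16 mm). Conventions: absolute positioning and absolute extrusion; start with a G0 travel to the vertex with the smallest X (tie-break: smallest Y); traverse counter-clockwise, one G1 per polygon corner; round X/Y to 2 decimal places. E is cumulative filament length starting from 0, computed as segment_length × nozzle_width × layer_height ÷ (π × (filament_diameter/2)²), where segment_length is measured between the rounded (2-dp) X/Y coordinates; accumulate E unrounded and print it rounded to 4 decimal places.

At z = 2.16 mm: the r=7.5 cylinder contributes a regular 8-gon of circumradius 7.5. The outline is a single polygon with 8 vertices. Extrusion per mm of travel: 0.6 × 0.24 / (π × 0.875²) = 0.059868. Accumulating E over each segment gives final E = 2.7484.

G0 X-7.50 Y0.00 Z2.16
G1 X-5.30 Y-5.30 E0.3436
G1 X0.00 Y-7.50 E0.6871
G1 X5.30 Y-5.30 E1.0307
G1 X7.50 Y0.00 E1.3742
G1 X5.30 Y5.30 E1.7178
G1 X0.00 Y7.50 E2.0613
G1 X-5.30 Y5.30 E2.4049
G1 X-7.50 Y0.00 E2.7484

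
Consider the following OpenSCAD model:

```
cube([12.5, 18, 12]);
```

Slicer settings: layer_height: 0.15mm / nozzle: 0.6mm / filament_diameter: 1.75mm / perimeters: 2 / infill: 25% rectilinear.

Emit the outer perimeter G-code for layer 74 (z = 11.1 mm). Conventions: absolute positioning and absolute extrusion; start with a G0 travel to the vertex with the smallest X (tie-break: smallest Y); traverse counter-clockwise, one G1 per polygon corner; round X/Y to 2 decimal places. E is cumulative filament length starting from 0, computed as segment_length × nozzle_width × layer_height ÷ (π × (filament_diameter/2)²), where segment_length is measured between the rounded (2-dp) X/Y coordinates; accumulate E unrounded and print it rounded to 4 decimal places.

G0 X0.00 Y0.00 Z11.10
G1 X12.50 Y0.00 E0.4677
G1 X12.50 Y18.00 E1.1412
G1 X0.00 Y18.00 E1.6090
G1 X0.00 Y0.00 E2.2825

At z = 11.1 mm: the cube is present — its section is the full 12.5×18 rectangle. The outline is a single polygon with 4 vertices. Extrusion per mm of travel: 0.6 × 0.15 / (π × 0.875²) = 0.037418. Accumulating E over each segment gives final E = 2.2825.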